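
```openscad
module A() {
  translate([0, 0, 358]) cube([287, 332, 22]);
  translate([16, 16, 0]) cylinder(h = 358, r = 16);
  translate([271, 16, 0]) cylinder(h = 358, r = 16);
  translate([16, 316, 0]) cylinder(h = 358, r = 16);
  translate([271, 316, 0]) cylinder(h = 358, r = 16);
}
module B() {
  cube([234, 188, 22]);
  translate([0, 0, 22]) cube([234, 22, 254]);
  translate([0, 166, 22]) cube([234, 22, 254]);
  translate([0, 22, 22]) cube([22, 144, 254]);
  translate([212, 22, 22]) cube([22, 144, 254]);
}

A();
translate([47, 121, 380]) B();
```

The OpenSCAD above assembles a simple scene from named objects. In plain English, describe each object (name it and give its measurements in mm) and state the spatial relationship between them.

A is a four-legged stool. The seat is a 287×332×22 mm slab whose top surface is at z = 380 mm; four round legs, each 32 mm in diameter, run from the floor (z = 0) to the underside of the seat, each leg's axis is inset half a diameter from the nearest pair of seat edges (so the leg's bounding box is flush with the corner).

B is an open storage box with external size 234×188×276 mm and wall thickness 22 mm (the base is also 22 mm thick). The base covers the whole footprint; the four walls stand on the base, with the y-facing walls full-width and the x-facing walls fitting between their inner faces.

The open box is on top of the stool.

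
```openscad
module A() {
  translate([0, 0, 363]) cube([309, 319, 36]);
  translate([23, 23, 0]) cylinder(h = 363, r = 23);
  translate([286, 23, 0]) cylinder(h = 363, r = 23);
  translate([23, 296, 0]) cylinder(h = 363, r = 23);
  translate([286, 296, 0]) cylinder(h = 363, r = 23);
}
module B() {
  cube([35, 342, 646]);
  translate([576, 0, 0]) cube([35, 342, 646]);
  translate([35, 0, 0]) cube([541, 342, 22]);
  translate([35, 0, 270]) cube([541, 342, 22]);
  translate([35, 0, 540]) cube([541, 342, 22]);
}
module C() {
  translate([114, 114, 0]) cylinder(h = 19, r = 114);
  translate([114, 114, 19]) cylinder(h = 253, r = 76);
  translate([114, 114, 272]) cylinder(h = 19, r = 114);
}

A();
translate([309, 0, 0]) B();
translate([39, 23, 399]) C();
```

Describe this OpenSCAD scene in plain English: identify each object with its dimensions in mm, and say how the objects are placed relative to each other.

A is a four-legged stool. The seat is a 309×319×36 mm slab whose top surface is at z = 399 mm; four round legs, each 46 mm in diameter, run from the floor (z = 0) to the underside of the seat, each leg's axis is inset half a diameter from the nearest pair of seat edges (so the leg's bounding box is flush with the corner).

B is a bookshelf 611 mm wide overall, 342 mm deep and 646 mm tall. The two sides are 35 mm thick vertical panels. 3 horizontal shelves of 22 mm thickness span between the inner faces of the sides; the lowest shelf sits on the floor and shelves are stacked with a clear vertical gap of 248 mm between each pair.

C is a spool: two coaxial disc flanges of radius 114 mm and thickness 19 mm, joined by a core cylinder of radius 76 mm and height 253 mm. The lower flange rests on z = 0 and the three cylinders share a vertical axis.

The bookshelf is against the stool's +x side, with their −y faces flush. The spool is on top of the stool.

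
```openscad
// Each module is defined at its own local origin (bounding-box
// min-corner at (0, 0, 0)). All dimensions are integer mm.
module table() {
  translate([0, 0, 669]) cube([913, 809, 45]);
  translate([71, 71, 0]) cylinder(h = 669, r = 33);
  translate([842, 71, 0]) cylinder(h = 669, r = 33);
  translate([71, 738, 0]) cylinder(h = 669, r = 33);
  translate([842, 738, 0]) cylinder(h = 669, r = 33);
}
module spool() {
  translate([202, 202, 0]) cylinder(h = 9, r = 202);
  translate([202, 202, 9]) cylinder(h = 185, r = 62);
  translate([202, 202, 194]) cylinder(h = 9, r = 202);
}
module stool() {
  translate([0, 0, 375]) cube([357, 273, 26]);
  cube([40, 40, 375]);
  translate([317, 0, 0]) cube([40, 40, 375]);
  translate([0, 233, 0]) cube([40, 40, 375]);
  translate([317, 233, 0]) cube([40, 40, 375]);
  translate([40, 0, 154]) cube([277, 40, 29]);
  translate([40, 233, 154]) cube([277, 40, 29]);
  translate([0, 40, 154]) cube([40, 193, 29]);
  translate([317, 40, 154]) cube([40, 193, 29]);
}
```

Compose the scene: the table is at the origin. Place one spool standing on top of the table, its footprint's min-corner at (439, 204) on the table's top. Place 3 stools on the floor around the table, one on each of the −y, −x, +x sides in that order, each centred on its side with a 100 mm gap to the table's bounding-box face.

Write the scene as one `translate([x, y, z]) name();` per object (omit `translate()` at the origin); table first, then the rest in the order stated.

table();
translate([439, 204, 714]) spool();
translate([278, -373, 0]) stool();
translate([-457, 268, 0]) stool();
translate([1013, 268, 0]) stool();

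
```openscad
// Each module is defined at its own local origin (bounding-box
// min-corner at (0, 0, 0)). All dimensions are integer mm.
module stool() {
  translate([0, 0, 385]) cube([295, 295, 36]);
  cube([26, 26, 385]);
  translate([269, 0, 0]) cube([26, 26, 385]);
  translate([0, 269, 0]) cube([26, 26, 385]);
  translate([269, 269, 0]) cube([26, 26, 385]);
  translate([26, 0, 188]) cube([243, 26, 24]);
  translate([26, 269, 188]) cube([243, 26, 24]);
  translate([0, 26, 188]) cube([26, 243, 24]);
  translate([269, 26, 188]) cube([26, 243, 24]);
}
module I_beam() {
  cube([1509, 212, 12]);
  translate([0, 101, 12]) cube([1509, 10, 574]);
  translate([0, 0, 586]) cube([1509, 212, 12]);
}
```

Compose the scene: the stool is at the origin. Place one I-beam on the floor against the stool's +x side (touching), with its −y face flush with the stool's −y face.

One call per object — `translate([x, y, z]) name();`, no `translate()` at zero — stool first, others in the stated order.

stool();
translate([295, 0, 0]) I_beam();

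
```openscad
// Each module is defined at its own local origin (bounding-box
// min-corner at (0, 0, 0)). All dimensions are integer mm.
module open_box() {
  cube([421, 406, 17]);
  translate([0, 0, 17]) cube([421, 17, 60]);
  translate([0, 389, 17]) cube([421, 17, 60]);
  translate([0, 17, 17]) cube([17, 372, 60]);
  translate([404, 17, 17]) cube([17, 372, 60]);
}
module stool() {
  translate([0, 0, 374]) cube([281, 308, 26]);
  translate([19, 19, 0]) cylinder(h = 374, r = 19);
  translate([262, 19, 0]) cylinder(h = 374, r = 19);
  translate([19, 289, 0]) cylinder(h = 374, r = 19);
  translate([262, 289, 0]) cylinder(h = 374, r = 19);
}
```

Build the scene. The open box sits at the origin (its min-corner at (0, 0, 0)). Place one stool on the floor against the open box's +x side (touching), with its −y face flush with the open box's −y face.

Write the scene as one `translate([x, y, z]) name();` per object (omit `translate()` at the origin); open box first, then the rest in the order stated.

open_box();
translate([421, 0, 0]) stool();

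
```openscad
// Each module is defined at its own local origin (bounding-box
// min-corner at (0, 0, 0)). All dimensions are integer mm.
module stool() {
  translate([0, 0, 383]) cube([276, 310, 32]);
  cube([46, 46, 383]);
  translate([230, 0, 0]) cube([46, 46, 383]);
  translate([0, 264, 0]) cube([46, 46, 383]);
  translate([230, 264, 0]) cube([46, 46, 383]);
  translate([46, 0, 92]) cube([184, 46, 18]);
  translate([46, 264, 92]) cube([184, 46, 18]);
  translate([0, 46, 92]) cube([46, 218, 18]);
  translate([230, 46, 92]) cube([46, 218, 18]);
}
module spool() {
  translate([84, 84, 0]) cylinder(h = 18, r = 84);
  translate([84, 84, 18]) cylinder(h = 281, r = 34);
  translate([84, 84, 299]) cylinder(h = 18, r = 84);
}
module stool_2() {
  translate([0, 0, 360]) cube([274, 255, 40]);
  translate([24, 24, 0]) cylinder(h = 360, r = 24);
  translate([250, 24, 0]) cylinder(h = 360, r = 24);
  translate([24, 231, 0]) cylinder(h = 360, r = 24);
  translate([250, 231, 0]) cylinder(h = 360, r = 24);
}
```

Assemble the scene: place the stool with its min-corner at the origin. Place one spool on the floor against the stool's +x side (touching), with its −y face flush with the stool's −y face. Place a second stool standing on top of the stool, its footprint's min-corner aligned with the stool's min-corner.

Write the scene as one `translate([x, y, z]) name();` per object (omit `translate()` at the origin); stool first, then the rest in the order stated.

stool();
translate([276, 0, 0]) spool();
translate([0, 0, 415]) stool_2();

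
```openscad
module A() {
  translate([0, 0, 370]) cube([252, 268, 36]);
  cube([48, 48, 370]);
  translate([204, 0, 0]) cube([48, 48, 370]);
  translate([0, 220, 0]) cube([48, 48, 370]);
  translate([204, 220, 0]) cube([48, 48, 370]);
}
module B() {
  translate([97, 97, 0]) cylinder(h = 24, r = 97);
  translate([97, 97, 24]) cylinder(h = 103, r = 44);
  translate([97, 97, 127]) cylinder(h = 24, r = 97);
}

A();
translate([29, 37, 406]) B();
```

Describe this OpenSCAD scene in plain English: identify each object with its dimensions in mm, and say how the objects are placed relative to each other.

A is a four-legged stool. The seat is a 252×268×36 mm slab whose top surface is at z = 406 mm; four square legs, each 48×48 mm in cross-section, run from the floor (z = 0) to the underside of the seat, each flush with a corner of the seat.

B is a spool: two coaxial disc flanges of radius 97 mm and thickness 24 mm, joined by a core cylinder of radius 44 mm and height 103 mm. The lower flange rests on z = 0 and the three cylinders share a vertical axis.

The spool is on top of the stool, centred.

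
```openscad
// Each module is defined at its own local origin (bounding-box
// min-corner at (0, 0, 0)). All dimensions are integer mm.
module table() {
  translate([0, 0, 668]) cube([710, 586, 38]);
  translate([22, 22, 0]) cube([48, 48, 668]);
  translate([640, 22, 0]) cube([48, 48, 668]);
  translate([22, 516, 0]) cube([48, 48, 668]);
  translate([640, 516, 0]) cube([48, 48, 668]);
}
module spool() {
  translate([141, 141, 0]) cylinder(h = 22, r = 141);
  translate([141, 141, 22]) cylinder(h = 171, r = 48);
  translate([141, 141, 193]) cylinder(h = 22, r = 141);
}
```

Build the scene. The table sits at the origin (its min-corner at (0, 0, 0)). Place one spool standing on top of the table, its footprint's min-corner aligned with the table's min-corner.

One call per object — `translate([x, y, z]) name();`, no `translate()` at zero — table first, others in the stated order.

table();
translate([0, 0, 706]) spool();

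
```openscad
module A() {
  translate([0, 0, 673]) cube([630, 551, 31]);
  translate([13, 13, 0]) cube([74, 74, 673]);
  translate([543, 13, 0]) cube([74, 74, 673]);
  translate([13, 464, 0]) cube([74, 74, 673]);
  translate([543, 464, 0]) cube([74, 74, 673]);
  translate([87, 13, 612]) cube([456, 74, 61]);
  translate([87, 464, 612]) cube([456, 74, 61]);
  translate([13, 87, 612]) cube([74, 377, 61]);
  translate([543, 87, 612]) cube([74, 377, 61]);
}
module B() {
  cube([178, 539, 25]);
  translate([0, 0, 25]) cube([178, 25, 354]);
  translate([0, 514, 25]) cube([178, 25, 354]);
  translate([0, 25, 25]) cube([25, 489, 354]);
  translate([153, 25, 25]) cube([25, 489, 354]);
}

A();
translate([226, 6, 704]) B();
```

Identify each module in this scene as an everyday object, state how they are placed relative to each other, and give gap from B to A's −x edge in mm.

The open box's min-x is at 226; the table's min-x is 0; gap = 226 mm.

A is a table. B is an open box. The open box is on top of the table, centred. The gap from the open box to the table's −x edge is 226 mm.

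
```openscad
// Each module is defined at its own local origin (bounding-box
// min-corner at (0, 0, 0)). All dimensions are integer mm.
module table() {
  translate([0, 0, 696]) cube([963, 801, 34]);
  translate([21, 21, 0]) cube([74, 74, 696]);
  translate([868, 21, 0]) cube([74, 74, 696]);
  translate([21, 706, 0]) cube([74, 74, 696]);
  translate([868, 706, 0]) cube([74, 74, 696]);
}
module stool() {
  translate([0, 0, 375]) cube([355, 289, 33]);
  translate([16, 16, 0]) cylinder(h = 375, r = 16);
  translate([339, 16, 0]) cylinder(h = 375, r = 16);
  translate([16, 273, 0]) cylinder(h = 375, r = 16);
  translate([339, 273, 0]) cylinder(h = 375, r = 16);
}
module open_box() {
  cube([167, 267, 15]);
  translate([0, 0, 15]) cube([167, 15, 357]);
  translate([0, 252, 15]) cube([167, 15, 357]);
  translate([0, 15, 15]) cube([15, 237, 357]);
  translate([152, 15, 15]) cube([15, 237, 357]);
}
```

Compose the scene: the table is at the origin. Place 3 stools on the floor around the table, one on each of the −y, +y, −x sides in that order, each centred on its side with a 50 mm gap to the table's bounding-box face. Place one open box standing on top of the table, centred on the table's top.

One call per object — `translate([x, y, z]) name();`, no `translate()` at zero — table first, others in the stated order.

table();
translate([304, -339, 0]) stool();
translate([304, 851, 0]) stool();
translate([-405, 256, 0]) stool();
translate([398, 267, 730]) open_box();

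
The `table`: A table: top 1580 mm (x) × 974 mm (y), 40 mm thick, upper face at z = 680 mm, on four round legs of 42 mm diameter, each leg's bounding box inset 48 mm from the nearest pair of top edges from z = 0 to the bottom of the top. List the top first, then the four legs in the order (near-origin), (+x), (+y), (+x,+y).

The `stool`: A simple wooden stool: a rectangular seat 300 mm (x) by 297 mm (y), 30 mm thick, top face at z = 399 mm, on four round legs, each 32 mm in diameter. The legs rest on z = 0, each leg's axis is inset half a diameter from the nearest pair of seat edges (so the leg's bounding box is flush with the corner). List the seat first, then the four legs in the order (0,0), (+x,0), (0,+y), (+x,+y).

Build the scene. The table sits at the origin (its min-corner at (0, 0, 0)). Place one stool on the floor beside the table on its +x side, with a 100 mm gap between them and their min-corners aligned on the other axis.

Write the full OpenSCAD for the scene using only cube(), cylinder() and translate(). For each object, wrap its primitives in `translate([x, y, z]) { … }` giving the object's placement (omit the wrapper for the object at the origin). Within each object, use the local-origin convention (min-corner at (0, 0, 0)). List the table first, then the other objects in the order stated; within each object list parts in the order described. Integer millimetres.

translate([0, 0, 640]) cube([1580, 974, 40]);
translate([69, 69, 0]) cylinder(h = 640, r = 21);
translate([1511, 69, 0]) cylinder(h = 640, r = 21);
translate([69, 905, 0]) cylinder(h = 640, r = 21);
translate([1511, 905, 0]) cylinder(h = 640, r = 21);
translate([1680, 0, 0]) {
  translate([0, 0, 369]) cube([300, 297, 30]);
  translate([16, 16, 0]) cylinder(h = 369, r = 16);
  translate([284, 16, 0]) cylinder(h = 369, r = 16);
  translate([16, 281, 0]) cylinder(h = 369, r = 16);
  translate([284, 281, 0]) cylinder(h = 369, r = 16);
}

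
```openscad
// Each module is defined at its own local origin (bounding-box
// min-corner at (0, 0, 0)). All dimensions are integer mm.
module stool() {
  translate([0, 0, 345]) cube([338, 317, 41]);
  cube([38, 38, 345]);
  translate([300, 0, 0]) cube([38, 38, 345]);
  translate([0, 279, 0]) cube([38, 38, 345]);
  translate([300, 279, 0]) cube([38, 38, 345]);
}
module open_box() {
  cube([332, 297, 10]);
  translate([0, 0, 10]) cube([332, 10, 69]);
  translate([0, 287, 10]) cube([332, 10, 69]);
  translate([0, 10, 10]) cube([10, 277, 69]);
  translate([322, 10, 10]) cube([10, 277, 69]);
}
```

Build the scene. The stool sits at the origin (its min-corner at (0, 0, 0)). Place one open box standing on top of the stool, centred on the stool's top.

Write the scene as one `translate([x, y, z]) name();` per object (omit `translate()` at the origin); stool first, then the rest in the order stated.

stool();
translate([3, 10, 386]) open_box();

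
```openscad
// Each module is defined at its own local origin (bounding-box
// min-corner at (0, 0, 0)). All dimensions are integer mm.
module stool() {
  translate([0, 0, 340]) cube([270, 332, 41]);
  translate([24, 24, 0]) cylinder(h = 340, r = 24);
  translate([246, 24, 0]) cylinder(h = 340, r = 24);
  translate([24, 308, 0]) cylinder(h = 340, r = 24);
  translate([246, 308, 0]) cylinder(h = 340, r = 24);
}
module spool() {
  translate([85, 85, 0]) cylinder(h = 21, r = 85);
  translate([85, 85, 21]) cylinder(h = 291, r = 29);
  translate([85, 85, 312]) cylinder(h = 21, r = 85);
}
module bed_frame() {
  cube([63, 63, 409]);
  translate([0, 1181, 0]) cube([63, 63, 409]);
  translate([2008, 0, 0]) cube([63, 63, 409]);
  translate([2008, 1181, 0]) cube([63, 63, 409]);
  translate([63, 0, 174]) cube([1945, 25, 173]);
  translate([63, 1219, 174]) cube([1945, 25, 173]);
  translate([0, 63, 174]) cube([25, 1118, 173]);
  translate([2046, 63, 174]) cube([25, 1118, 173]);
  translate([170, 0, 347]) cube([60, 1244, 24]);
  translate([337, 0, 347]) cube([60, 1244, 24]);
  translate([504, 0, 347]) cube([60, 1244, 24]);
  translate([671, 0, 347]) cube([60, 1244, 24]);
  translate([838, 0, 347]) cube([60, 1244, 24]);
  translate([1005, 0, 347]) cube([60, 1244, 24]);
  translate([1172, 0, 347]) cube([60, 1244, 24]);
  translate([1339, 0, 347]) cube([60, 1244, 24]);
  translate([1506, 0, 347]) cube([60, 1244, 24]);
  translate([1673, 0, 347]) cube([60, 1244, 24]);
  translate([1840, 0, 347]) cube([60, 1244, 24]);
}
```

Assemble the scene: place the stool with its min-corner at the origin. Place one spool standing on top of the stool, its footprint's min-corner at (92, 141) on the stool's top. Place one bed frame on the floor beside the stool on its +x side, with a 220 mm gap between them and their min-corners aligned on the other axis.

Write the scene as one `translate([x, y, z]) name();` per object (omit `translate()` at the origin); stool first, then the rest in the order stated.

stool();
translate([92, 141, 381]) spool();
translate([490, 0, 0]) bed_frame();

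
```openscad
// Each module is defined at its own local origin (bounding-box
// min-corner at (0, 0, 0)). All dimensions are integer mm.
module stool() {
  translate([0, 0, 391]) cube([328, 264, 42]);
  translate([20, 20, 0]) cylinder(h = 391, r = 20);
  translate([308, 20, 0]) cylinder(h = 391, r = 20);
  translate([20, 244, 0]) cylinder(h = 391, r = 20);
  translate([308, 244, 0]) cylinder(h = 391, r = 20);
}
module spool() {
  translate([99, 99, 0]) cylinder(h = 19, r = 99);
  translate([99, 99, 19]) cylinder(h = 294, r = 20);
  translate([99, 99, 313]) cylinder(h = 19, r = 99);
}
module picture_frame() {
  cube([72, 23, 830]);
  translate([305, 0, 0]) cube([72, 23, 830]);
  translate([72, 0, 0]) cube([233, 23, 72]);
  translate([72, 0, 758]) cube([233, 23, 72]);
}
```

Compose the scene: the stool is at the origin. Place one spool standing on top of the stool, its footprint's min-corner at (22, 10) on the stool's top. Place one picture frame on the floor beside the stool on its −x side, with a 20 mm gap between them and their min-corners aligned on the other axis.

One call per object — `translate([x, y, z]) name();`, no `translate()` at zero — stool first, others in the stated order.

stool();
translate([22, 10, 433]) spool();
translate([-397, 0, 0]) picture_frame();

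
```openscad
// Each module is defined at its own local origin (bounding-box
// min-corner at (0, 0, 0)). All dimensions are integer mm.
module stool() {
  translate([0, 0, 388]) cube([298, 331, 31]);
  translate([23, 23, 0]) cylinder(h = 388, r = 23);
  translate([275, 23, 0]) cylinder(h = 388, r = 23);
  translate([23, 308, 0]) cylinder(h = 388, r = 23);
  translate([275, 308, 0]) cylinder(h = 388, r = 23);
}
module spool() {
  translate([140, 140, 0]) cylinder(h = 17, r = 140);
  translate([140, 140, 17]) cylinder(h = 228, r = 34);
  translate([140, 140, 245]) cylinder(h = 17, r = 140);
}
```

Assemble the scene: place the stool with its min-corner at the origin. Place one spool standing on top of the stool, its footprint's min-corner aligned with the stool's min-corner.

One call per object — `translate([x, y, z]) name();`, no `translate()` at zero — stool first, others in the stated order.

stool();
translate([0, 0, 419]) spool();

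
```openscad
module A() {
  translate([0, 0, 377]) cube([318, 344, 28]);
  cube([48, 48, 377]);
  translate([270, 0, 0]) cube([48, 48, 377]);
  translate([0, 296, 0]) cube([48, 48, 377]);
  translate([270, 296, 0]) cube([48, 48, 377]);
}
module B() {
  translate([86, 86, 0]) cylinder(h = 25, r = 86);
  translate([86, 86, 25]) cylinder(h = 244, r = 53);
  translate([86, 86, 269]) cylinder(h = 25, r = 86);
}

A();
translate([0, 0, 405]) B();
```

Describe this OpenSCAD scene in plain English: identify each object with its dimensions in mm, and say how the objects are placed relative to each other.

A is a simple wooden stool: a rectangular seat 318 mm (x) by 344 mm (y), 28 mm thick, top face at z = 405 mm, on four square legs, each 48×48 mm in cross-section. The legs rest on z = 0, each flush with a corner of the seat.

B is a spool: two coaxial disc flanges of radius 86 mm and thickness 25 mm, joined by a core cylinder of radius 53 mm and height 244 mm. The lower flange rests on z = 0 and the three cylinders share a vertical axis.

The spool is on top of the stool.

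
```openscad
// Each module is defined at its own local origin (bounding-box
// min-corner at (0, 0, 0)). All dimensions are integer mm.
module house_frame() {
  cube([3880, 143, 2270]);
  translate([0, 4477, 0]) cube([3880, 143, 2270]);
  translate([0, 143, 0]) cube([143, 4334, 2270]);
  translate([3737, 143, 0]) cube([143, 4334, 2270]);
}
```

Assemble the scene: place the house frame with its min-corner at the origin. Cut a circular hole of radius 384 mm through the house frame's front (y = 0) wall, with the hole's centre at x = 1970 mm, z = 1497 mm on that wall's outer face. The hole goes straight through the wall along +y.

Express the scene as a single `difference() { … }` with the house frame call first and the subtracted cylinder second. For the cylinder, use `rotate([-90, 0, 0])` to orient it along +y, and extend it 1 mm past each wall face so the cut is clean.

difference() {
  house_frame();
  translate([1970, -1, 1497]) rotate([-90, 0, 0]) cylinder(h = 145, r = 384);
}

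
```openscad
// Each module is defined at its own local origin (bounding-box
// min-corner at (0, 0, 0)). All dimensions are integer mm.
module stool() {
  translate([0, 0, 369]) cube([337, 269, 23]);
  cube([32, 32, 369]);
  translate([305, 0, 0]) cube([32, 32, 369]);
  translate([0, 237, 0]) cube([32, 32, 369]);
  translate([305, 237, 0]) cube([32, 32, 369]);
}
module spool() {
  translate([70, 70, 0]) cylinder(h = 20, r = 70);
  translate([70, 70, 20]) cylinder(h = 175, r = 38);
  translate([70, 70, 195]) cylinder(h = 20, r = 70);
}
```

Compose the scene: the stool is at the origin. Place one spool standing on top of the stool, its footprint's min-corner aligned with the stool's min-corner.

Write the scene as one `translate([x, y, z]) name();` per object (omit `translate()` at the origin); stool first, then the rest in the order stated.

stool();
translate([0, 0, 392]) spool();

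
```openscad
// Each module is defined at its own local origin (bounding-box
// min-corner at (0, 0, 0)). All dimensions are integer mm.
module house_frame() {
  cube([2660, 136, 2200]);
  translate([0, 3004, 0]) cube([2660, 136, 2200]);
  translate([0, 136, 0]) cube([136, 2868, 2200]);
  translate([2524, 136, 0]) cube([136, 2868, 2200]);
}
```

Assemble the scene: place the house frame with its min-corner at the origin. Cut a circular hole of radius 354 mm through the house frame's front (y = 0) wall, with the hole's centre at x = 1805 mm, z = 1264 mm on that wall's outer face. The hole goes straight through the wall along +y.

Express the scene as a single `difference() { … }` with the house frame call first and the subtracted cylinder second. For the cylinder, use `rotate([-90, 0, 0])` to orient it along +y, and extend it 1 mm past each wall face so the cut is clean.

difference() {
  house_frame();
  translate([1805, -1, 1264]) rotate([-90, 0, 0]) cylinder(h = 138, r = 354);
}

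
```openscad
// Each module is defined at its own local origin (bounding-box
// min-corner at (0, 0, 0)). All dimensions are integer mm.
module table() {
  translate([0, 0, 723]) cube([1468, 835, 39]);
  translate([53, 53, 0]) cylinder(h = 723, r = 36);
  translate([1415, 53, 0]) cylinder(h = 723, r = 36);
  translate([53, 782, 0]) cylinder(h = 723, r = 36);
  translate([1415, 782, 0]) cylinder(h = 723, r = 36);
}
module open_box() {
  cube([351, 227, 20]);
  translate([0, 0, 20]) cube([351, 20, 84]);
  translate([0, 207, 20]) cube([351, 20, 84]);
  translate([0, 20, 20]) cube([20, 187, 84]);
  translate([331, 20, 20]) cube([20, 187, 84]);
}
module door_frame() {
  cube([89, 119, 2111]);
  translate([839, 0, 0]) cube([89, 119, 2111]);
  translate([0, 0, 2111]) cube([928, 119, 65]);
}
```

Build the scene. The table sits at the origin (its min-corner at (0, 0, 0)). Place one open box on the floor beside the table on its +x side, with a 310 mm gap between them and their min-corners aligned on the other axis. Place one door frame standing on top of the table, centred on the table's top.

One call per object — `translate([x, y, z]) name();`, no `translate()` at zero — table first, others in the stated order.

table();
translate([1778, 0, 0]) open_box();
translate([270, 358, 762]) door_frame();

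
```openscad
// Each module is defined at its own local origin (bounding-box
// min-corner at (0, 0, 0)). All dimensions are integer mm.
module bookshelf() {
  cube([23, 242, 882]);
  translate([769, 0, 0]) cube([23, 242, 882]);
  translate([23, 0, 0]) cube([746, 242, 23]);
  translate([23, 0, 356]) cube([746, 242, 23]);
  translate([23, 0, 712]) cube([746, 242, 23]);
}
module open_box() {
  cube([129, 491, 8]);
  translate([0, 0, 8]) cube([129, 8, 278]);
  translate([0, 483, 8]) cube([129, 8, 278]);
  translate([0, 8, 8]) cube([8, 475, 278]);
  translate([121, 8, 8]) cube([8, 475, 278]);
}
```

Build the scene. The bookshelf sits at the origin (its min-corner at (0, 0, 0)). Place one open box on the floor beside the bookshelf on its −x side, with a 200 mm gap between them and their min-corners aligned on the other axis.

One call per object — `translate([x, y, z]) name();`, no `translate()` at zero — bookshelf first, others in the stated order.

bookshelf();
translate([-329, 0, 0]) open_box();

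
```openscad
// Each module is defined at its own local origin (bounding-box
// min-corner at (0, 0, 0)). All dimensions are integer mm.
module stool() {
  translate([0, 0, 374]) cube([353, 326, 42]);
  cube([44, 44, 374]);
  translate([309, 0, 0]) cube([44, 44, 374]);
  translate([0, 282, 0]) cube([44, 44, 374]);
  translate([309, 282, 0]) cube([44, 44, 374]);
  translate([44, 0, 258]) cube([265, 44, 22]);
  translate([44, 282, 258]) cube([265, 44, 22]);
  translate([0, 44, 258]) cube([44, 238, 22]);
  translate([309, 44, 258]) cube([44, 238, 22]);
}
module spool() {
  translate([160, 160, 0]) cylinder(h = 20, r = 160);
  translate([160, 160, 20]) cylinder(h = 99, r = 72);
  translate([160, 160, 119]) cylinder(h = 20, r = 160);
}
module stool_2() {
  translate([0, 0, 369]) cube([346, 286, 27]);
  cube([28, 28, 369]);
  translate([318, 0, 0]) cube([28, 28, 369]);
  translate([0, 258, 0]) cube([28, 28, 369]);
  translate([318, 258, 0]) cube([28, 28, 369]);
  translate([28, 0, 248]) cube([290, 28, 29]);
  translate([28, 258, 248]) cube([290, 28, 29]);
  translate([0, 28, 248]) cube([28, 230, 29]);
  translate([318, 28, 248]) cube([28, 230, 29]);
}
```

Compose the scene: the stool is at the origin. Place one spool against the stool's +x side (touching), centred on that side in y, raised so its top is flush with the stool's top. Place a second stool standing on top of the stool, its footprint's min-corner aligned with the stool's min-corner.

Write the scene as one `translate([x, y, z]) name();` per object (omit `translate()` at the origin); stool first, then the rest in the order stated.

stool();
translate([353, 3, 277]) spool();
translate([0, 0, 416]) stool_2();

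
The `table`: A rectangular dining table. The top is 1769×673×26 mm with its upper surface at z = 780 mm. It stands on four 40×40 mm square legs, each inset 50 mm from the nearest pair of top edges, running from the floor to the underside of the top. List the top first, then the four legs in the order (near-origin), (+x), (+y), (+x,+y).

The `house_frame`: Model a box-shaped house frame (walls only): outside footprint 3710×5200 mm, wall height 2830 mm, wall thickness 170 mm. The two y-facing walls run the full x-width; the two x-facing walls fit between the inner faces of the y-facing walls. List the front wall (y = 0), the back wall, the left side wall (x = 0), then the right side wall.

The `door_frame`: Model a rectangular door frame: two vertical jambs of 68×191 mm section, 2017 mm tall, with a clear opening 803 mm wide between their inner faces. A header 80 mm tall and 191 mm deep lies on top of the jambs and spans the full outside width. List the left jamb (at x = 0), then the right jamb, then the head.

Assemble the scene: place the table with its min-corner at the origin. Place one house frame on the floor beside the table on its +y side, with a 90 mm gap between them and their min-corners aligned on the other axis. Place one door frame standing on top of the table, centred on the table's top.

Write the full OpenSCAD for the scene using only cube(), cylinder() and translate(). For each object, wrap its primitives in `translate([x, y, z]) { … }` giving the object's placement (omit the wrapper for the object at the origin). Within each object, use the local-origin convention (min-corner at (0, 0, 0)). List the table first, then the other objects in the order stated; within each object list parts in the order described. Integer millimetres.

translate([0, 0, 754]) cube([1769, 673, 26]);
translate([50, 50, 0]) cube([40, 40, 754]);
translate([1679, 50, 0]) cube([40, 40, 754]);
translate([50, 583, 0]) cube([40, 40, 754]);
translate([1679, 583, 0]) cube([40, 40, 754]);
translate([0, 763, 0]) {
  cube([3710, 170, 2830]);
  translate([0, 5030, 0]) cube([3710, 170, 2830]);
  translate([0, 170, 0]) cube([170, 4860, 2830]);
  translate([3540, 170, 0]) cube([170, 4860, 2830]);
}
translate([415, 241, 780]) {
  cube([68, 191, 2017]);
  translate([871, 0, 0]) cube([68, 191, 2017]);
  translate([0, 0, 2017]) cube([939, 191, 80]);
}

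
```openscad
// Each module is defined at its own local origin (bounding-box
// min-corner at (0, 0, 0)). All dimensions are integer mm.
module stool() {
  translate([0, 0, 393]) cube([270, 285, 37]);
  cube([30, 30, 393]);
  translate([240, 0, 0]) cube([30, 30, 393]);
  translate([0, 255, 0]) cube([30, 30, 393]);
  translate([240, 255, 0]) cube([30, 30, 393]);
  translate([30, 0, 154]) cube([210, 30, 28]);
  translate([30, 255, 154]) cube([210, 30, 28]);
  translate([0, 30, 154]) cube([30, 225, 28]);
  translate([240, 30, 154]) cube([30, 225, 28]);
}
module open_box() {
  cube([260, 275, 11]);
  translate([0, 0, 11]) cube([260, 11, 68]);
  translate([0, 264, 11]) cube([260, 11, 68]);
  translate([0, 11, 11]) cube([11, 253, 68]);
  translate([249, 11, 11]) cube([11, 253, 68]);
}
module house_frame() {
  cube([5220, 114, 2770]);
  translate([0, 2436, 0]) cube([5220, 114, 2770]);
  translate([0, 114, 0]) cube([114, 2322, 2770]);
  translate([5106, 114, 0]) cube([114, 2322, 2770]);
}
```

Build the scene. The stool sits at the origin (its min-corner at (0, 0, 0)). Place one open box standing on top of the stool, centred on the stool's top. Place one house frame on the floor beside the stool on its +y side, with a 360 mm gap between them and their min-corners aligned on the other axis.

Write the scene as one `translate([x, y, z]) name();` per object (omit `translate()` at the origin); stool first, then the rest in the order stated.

stool();
translate([5, 5, 430]) open_box();
translate([0, 645, 0]) house_frame();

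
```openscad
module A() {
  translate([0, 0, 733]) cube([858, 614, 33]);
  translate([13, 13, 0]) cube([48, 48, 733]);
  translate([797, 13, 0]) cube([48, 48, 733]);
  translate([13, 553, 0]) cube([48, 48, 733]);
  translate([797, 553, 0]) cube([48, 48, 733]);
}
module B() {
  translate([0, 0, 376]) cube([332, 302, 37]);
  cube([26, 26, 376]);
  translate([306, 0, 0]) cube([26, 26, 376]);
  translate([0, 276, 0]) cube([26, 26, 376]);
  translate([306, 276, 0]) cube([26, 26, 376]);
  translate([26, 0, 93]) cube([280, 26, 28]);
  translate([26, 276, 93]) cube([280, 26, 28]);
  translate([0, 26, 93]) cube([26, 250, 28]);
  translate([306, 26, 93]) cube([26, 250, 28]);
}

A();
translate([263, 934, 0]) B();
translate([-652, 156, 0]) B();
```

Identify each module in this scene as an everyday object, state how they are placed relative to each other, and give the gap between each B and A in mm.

Each stool's nearest face is 320 mm from the table's bounding box.

A is a table. B is a stool. Two stools sit around the table at the +y, −x sides. The gap between each stool and the table is 320 mm.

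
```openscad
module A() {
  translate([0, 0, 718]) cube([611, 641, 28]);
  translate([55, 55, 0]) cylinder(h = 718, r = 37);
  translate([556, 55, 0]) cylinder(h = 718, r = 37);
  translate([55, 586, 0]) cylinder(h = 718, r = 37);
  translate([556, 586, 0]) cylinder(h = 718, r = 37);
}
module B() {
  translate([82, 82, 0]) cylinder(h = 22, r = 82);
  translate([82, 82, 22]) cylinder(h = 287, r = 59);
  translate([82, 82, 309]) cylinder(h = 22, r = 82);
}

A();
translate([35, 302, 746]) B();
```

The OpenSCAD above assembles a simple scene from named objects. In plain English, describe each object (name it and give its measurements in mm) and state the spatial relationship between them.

A is a table with a 611×641 mm rectangular top, 28 mm thick, top surface at z = 746 mm, supported by four round legs of 74 mm diameter, each leg's bounding box inset 18 mm from the nearest pair of top edges, running from the floor.

B is a spool: two coaxial disc flanges of radius 82 mm and thickness 22 mm, joined by a core cylinder of radius 59 mm and height 287 mm. The lower flange rests on z = 0 and the three cylinders share a vertical axis.

The spool is on top of the table.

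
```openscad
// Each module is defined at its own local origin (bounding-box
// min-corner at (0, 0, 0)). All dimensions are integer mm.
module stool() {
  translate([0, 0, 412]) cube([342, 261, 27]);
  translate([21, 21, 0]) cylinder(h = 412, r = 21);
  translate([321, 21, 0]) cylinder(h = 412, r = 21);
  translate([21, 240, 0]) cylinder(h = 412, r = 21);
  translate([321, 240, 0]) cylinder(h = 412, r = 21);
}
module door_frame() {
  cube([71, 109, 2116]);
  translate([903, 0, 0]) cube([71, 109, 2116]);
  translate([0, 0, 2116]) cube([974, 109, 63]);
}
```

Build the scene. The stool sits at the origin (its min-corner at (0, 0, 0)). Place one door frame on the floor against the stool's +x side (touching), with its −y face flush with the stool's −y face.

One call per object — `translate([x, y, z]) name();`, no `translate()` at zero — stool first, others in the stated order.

stool();
translate([342, 0, 0]) door_frame();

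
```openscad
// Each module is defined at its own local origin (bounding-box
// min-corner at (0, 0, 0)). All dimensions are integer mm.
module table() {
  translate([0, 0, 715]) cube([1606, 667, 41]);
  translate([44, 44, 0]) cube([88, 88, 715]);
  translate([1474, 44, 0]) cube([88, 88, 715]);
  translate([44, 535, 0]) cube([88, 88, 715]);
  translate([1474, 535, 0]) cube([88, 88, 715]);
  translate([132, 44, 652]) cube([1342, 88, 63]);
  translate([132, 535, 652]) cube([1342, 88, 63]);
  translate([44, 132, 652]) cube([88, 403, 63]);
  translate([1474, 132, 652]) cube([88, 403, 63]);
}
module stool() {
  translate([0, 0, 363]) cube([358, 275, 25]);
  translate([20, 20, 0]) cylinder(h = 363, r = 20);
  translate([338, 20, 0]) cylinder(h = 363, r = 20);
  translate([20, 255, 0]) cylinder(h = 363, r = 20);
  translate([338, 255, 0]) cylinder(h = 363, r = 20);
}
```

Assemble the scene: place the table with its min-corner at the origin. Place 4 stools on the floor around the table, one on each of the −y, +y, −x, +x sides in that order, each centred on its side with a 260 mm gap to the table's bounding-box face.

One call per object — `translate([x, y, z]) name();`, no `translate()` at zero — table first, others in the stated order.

table();
translate([624, -535, 0]) stool();
translate([624, 927, 0]) stool();
translate([-618, 196, 0]) stool();
translate([1866, 196, 0]) stool();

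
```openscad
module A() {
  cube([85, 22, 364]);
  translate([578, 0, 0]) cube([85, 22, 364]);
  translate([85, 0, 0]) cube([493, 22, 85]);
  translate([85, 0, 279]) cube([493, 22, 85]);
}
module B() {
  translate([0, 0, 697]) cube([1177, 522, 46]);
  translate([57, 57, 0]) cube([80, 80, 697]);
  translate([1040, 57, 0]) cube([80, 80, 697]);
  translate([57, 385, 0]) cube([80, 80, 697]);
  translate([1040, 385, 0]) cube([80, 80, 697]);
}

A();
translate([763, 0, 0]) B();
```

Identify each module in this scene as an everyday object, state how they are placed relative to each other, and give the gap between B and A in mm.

The table's nearest face is 100 mm from the picture frame's +x face.

A is a picture frame. B is a table. The table is on the floor beside the picture frame on its +x side. The gap between the table and the picture frame is 100 mm.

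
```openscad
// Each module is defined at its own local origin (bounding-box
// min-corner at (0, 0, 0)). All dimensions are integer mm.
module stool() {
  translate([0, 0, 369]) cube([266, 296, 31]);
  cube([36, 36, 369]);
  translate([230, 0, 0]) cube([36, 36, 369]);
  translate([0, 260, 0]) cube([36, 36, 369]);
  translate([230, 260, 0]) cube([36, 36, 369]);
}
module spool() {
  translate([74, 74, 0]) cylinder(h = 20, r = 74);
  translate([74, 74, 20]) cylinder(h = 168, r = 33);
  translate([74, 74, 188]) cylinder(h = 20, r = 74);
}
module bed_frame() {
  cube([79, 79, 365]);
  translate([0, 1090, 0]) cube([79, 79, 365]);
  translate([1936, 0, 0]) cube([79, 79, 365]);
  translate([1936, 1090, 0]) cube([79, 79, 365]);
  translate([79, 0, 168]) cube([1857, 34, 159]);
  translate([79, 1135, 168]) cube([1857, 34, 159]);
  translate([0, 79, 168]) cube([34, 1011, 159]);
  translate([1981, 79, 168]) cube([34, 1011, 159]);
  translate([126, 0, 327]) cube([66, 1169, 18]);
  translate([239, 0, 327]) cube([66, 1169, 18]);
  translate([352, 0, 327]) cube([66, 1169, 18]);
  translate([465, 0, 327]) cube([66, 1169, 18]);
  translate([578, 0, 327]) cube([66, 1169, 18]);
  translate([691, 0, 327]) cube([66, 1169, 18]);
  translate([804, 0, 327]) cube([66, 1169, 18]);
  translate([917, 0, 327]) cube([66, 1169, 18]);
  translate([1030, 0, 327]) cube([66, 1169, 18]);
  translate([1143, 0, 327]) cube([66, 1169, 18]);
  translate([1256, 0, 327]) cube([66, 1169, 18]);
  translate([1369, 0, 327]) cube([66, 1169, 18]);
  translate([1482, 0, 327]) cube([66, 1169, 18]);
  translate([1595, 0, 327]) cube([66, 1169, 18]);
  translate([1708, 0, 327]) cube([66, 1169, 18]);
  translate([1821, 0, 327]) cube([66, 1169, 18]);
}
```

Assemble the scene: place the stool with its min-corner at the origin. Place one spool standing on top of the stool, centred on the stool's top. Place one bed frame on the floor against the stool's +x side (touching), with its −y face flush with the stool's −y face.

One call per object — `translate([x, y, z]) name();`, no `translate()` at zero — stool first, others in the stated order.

stool();
translate([59, 74, 400]) spool();
translate([266, 0, 0]) bed_frame();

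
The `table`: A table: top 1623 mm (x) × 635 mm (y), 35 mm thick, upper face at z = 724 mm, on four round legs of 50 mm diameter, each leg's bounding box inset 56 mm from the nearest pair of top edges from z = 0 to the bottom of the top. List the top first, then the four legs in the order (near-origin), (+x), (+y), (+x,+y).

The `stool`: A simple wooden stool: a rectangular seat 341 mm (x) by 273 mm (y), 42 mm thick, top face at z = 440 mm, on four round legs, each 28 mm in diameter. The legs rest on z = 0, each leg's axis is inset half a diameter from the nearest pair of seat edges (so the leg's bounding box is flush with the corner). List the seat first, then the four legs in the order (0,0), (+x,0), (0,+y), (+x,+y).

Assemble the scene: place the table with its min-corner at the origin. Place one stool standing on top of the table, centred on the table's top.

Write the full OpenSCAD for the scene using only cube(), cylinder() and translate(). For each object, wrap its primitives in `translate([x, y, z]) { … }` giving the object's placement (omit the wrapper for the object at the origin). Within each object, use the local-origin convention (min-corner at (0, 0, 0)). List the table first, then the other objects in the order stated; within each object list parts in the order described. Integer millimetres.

translate([0, 0, 689]) cube([1623, 635, 35]);
translate([81, 81, 0]) cylinder(h = 689, r = 25);
translate([1542, 81, 0]) cylinder(h = 689, r = 25);
translate([81, 554, 0]) cylinder(h = 689, r = 25);
translate([1542, 554, 0]) cylinder(h = 689, r = 25);
translate([641, 181, 724]) {
  translate([0, 0, 398]) cube([341, 273, 42]);
  translate([14, 14, 0]) cylinder(h = 398, r = 14);
  translate([327, 14, 0]) cylinder(h = 398, r = 14);
  translate([14, 259, 0]) cylinder(h = 398, r = 14);
  translate([327, 259, 0]) cylinder(h = 398, r = 14);
}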